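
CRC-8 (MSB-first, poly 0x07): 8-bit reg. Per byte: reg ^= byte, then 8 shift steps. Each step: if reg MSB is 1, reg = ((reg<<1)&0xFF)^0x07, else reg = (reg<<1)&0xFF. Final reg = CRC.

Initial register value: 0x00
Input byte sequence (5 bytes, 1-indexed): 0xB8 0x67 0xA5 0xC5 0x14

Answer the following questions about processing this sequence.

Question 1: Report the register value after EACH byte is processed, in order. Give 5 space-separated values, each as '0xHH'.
0x21 0xD5 0x57 0xF7 0xA7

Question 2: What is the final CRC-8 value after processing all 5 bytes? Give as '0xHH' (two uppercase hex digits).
After byte 1 (0xB8): reg=0x21
After byte 2 (0x67): reg=0xD5
After byte 3 (0xA5): reg=0x57
After byte 4 (0xC5): reg=0xF7
After byte 5 (0x14): reg=0xA7

Answer: 0xA7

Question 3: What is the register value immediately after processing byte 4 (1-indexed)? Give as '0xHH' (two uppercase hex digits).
After byte 1 (0xB8): reg=0x21
After byte 2 (0x67): reg=0xD5
After byte 3 (0xA5): reg=0x57
After byte 4 (0xC5): reg=0xF7

Answer: 0xF7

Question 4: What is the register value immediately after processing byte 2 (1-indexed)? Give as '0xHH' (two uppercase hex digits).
Answer: 0xD5

Derivation:
After byte 1 (0xB8): reg=0x21
After byte 2 (0x67): reg=0xD5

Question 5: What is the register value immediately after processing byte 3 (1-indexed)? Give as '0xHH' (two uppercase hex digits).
After byte 1 (0xB8): reg=0x21
After byte 2 (0x67): reg=0xD5
After byte 3 (0xA5): reg=0x57

Answer: 0x57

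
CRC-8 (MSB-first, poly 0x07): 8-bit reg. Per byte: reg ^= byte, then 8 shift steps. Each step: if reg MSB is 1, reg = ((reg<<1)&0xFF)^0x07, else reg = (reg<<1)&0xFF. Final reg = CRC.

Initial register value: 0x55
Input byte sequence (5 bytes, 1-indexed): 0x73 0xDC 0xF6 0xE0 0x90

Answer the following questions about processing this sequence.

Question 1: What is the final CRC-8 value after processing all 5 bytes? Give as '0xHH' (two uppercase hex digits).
Answer: 0xA1

Derivation:
After byte 1 (0x73): reg=0xF2
After byte 2 (0xDC): reg=0xCA
After byte 3 (0xF6): reg=0xB4
After byte 4 (0xE0): reg=0xAB
After byte 5 (0x90): reg=0xA1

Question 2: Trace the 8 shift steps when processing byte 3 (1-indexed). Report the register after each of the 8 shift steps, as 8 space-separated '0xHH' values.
After byte 1 (0x73): reg=0xF2
After byte 2 (0xDC): reg=0xCA
Register before byte 3: 0xCA
After XOR with byte 0xF6: 0x3C

Answer: 0x78 0xF0 0xE7 0xC9 0x95 0x2D 0x5A 0xB4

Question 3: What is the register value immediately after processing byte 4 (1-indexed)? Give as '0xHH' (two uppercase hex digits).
Answer: 0xAB

Derivation:
After byte 1 (0x73): reg=0xF2
After byte 2 (0xDC): reg=0xCA
After byte 3 (0xF6): reg=0xB4
After byte 4 (0xE0): reg=0xAB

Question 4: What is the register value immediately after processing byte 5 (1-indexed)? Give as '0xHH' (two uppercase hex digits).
Answer: 0xA1

Derivation:
After byte 1 (0x73): reg=0xF2
After byte 2 (0xDC): reg=0xCA
After byte 3 (0xF6): reg=0xB4
After byte 4 (0xE0): reg=0xAB
After byte 5 (0x90): reg=0xA1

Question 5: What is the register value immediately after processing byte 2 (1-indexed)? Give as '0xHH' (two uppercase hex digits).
Answer: 0xCA

Derivation:
After byte 1 (0x73): reg=0xF2
After byte 2 (0xDC): reg=0xCA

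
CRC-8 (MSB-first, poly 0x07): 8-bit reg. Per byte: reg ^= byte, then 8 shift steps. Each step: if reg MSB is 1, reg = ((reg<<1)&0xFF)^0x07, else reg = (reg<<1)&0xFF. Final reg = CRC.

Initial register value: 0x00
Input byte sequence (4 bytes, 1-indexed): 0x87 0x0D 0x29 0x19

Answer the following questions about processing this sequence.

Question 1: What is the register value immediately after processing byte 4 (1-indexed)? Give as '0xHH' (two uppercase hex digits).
After byte 1 (0x87): reg=0x9C
After byte 2 (0x0D): reg=0xFE
After byte 3 (0x29): reg=0x2B
After byte 4 (0x19): reg=0x9E

Answer: 0x9E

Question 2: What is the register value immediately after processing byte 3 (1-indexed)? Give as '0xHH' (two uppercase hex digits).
After byte 1 (0x87): reg=0x9C
After byte 2 (0x0D): reg=0xFE
After byte 3 (0x29): reg=0x2B

Answer: 0x2B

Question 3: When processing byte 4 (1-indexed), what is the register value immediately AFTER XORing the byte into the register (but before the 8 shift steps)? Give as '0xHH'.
Register before byte 4: 0x2B
Byte 4: 0x19
0x2B XOR 0x19 = 0x32

Answer: 0x32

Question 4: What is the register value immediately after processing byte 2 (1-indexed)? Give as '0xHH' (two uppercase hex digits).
Answer: 0xFE

Derivation:
After byte 1 (0x87): reg=0x9C
After byte 2 (0x0D): reg=0xFE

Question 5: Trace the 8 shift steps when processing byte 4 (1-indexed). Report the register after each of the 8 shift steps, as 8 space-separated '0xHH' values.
Answer: 0x64 0xC8 0x97 0x29 0x52 0xA4 0x4F 0x9E

Derivation:
After byte 1 (0x87): reg=0x9C
After byte 2 (0x0D): reg=0xFE
After byte 3 (0x29): reg=0x2B
Register before byte 4: 0x2B
After XOR with byte 0x19: 0x32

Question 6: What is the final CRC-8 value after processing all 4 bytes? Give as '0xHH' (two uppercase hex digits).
Answer: 0x9E

Derivation:
After byte 1 (0x87): reg=0x9C
After byte 2 (0x0D): reg=0xFE
After byte 3 (0x29): reg=0x2B
After byte 4 (0x19): reg=0x9E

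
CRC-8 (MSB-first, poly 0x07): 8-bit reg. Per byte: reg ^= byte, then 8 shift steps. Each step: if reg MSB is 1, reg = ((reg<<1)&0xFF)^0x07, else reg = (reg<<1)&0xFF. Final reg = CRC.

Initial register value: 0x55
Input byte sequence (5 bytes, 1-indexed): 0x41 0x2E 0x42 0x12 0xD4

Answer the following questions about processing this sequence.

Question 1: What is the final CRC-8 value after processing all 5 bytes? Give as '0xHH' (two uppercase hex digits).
Answer: 0xB8

Derivation:
After byte 1 (0x41): reg=0x6C
After byte 2 (0x2E): reg=0xC9
After byte 3 (0x42): reg=0xB8
After byte 4 (0x12): reg=0x5F
After byte 5 (0xD4): reg=0xB8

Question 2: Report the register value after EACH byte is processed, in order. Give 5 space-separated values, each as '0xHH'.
0x6C 0xC9 0xB8 0x5F 0xB8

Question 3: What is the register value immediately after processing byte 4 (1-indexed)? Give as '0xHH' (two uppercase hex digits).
Answer: 0x5F

Derivation:
After byte 1 (0x41): reg=0x6C
After byte 2 (0x2E): reg=0xC9
After byte 3 (0x42): reg=0xB8
After byte 4 (0x12): reg=0x5F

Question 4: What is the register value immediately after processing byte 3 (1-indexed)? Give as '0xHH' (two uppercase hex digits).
After byte 1 (0x41): reg=0x6C
After byte 2 (0x2E): reg=0xC9
After byte 3 (0x42): reg=0xB8

Answer: 0xB8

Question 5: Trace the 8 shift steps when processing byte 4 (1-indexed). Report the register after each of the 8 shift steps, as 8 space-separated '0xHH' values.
Answer: 0x53 0xA6 0x4B 0x96 0x2B 0x56 0xAC 0x5F

Derivation:
After byte 1 (0x41): reg=0x6C
After byte 2 (0x2E): reg=0xC9
After byte 3 (0x42): reg=0xB8
Register before byte 4: 0xB8
After XOR with byte 0x12: 0xAA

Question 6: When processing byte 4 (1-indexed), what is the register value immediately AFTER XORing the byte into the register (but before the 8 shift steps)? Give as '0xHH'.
Register before byte 4: 0xB8
Byte 4: 0x12
0xB8 XOR 0x12 = 0xAA

Answer: 0xAA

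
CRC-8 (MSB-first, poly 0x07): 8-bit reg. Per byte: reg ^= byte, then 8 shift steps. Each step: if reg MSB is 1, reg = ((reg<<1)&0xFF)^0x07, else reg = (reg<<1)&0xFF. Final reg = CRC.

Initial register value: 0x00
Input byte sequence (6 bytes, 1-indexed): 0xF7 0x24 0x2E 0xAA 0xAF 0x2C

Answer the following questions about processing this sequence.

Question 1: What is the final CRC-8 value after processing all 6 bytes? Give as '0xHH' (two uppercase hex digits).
After byte 1 (0xF7): reg=0xCB
After byte 2 (0x24): reg=0x83
After byte 3 (0x2E): reg=0x4A
After byte 4 (0xAA): reg=0xAE
After byte 5 (0xAF): reg=0x07
After byte 6 (0x2C): reg=0xD1

Answer: 0xD1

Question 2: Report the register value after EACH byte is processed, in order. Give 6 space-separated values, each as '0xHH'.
0xCB 0x83 0x4A 0xAE 0x07 0xD1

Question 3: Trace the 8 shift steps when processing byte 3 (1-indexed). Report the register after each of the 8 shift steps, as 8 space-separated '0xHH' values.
Answer: 0x5D 0xBA 0x73 0xE6 0xCB 0x91 0x25 0x4A

Derivation:
After byte 1 (0xF7): reg=0xCB
After byte 2 (0x24): reg=0x83
Register before byte 3: 0x83
After XOR with byte 0x2E: 0xAD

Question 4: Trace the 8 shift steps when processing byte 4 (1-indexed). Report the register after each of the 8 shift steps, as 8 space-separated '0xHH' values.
After byte 1 (0xF7): reg=0xCB
After byte 2 (0x24): reg=0x83
After byte 3 (0x2E): reg=0x4A
Register before byte 4: 0x4A
After XOR with byte 0xAA: 0xE0

Answer: 0xC7 0x89 0x15 0x2A 0x54 0xA8 0x57 0xAE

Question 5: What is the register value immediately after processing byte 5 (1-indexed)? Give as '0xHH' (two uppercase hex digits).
After byte 1 (0xF7): reg=0xCB
After byte 2 (0x24): reg=0x83
After byte 3 (0x2E): reg=0x4A
After byte 4 (0xAA): reg=0xAE
After byte 5 (0xAF): reg=0x07

Answer: 0x07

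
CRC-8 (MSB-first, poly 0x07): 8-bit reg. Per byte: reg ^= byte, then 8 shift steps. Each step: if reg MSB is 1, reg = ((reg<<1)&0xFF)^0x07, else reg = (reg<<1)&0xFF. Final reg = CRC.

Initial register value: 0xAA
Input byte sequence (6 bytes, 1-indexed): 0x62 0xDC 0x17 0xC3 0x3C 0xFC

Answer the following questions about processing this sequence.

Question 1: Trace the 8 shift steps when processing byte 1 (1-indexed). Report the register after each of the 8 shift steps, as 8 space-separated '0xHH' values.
Answer: 0x97 0x29 0x52 0xA4 0x4F 0x9E 0x3B 0x76

Derivation:
Register before byte 1: 0xAA
After XOR with byte 0x62: 0xC8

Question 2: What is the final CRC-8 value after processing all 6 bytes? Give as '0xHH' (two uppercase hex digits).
Answer: 0xE4

Derivation:
After byte 1 (0x62): reg=0x76
After byte 2 (0xDC): reg=0x5F
After byte 3 (0x17): reg=0xFF
After byte 4 (0xC3): reg=0xB4
After byte 5 (0x3C): reg=0xB1
After byte 6 (0xFC): reg=0xE4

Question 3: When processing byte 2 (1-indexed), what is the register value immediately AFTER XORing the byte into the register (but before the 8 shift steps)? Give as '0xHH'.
Answer: 0xAA

Derivation:
Register before byte 2: 0x76
Byte 2: 0xDC
0x76 XOR 0xDC = 0xAA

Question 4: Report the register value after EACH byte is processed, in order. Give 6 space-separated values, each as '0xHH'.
0x76 0x5F 0xFF 0xB4 0xB1 0xE4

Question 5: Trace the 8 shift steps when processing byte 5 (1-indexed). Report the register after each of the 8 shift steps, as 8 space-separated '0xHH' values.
Answer: 0x17 0x2E 0x5C 0xB8 0x77 0xEE 0xDB 0xB1

Derivation:
After byte 1 (0x62): reg=0x76
After byte 2 (0xDC): reg=0x5F
After byte 3 (0x17): reg=0xFF
After byte 4 (0xC3): reg=0xB4
Register before byte 5: 0xB4
After XOR with byte 0x3C: 0x88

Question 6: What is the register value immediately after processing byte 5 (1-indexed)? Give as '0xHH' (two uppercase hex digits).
After byte 1 (0x62): reg=0x76
After byte 2 (0xDC): reg=0x5F
After byte 3 (0x17): reg=0xFF
After byte 4 (0xC3): reg=0xB4
After byte 5 (0x3C): reg=0xB1

Answer: 0xB1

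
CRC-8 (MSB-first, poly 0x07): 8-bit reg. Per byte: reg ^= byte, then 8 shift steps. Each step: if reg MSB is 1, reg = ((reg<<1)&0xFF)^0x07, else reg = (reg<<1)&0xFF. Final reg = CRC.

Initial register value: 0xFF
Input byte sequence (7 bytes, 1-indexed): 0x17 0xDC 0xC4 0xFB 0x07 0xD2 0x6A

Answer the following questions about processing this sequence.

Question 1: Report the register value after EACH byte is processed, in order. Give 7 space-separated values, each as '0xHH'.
0x96 0xF1 0x8B 0x57 0xB7 0x3C 0xA5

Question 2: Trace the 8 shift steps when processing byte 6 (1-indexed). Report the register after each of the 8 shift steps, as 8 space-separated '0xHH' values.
Answer: 0xCA 0x93 0x21 0x42 0x84 0x0F 0x1E 0x3C

Derivation:
After byte 1 (0x17): reg=0x96
After byte 2 (0xDC): reg=0xF1
After byte 3 (0xC4): reg=0x8B
After byte 4 (0xFB): reg=0x57
After byte 5 (0x07): reg=0xB7
Register before byte 6: 0xB7
After XOR with byte 0xD2: 0x65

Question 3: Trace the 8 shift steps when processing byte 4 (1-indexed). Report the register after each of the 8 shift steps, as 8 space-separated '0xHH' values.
Answer: 0xE0 0xC7 0x89 0x15 0x2A 0x54 0xA8 0x57

Derivation:
After byte 1 (0x17): reg=0x96
After byte 2 (0xDC): reg=0xF1
After byte 3 (0xC4): reg=0x8B
Register before byte 4: 0x8B
After XOR with byte 0xFB: 0x70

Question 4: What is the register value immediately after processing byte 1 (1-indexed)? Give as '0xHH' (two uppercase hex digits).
Answer: 0x96

Derivation:
After byte 1 (0x17): reg=0x96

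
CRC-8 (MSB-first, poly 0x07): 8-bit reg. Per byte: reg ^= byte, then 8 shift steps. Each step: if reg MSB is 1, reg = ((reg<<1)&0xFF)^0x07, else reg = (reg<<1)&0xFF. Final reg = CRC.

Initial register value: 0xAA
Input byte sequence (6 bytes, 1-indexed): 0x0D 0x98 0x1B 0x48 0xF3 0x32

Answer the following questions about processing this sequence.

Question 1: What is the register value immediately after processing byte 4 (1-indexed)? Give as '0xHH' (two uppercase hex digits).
Answer: 0x5A

Derivation:
After byte 1 (0x0D): reg=0x7C
After byte 2 (0x98): reg=0xB2
After byte 3 (0x1B): reg=0x56
After byte 4 (0x48): reg=0x5A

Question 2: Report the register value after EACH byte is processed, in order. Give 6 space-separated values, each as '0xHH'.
0x7C 0xB2 0x56 0x5A 0x56 0x3B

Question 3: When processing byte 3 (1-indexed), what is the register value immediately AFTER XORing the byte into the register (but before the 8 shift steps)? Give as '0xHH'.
Register before byte 3: 0xB2
Byte 3: 0x1B
0xB2 XOR 0x1B = 0xA9

Answer: 0xA9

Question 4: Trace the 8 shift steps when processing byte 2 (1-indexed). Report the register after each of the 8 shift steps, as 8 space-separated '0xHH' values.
Answer: 0xCF 0x99 0x35 0x6A 0xD4 0xAF 0x59 0xB2

Derivation:
After byte 1 (0x0D): reg=0x7C
Register before byte 2: 0x7C
After XOR with byte 0x98: 0xE4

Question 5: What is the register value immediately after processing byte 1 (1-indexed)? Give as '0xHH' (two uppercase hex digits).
After byte 1 (0x0D): reg=0x7C

Answer: 0x7C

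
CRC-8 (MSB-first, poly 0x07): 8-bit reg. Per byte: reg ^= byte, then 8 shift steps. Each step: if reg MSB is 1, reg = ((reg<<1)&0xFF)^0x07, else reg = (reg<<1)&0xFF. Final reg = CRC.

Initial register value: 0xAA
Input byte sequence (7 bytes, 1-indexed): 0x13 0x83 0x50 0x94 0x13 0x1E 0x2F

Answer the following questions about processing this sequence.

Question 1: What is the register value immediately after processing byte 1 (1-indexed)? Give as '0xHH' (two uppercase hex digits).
After byte 1 (0x13): reg=0x26

Answer: 0x26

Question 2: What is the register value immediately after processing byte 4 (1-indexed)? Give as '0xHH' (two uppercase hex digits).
Answer: 0x61

Derivation:
After byte 1 (0x13): reg=0x26
After byte 2 (0x83): reg=0x72
After byte 3 (0x50): reg=0xEE
After byte 4 (0x94): reg=0x61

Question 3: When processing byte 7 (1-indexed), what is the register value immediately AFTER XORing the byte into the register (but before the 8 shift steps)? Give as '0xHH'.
Answer: 0xFD

Derivation:
Register before byte 7: 0xD2
Byte 7: 0x2F
0xD2 XOR 0x2F = 0xFD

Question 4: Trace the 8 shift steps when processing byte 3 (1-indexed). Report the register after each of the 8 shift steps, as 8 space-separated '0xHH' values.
After byte 1 (0x13): reg=0x26
After byte 2 (0x83): reg=0x72
Register before byte 3: 0x72
After XOR with byte 0x50: 0x22

Answer: 0x44 0x88 0x17 0x2E 0x5C 0xB8 0x77 0xEE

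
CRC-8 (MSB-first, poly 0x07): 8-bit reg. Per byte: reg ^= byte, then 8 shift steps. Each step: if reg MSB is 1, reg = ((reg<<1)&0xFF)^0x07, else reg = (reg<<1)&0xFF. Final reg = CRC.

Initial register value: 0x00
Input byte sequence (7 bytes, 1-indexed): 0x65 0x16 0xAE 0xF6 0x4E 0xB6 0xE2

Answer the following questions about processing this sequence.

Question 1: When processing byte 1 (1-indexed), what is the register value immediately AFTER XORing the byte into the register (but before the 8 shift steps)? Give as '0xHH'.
Register before byte 1: 0x00
Byte 1: 0x65
0x00 XOR 0x65 = 0x65

Answer: 0x65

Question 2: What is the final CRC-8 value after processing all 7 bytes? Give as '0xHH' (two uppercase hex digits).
After byte 1 (0x65): reg=0x3C
After byte 2 (0x16): reg=0xD6
After byte 3 (0xAE): reg=0x6F
After byte 4 (0xF6): reg=0xC6
After byte 5 (0x4E): reg=0xB1
After byte 6 (0xB6): reg=0x15
After byte 7 (0xE2): reg=0xCB

Answer: 0xCB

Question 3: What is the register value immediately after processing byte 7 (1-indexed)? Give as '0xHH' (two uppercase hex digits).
Answer: 0xCB

Derivation:
After byte 1 (0x65): reg=0x3C
After byte 2 (0x16): reg=0xD6
After byte 3 (0xAE): reg=0x6F
After byte 4 (0xF6): reg=0xC6
After byte 5 (0x4E): reg=0xB1
After byte 6 (0xB6): reg=0x15
After byte 7 (0xE2): reg=0xCB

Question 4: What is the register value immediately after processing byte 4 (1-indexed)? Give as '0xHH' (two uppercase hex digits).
After byte 1 (0x65): reg=0x3C
After byte 2 (0x16): reg=0xD6
After byte 3 (0xAE): reg=0x6F
After byte 4 (0xF6): reg=0xC6

Answer: 0xC6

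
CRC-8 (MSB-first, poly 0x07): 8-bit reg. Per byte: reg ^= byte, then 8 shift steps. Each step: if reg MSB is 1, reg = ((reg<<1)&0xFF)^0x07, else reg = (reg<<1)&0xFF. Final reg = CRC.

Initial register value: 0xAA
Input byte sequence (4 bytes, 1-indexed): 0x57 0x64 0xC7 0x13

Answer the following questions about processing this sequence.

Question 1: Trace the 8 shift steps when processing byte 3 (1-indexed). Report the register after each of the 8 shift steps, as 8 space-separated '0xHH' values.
After byte 1 (0x57): reg=0xFD
After byte 2 (0x64): reg=0xC6
Register before byte 3: 0xC6
After XOR with byte 0xC7: 0x01

Answer: 0x02 0x04 0x08 0x10 0x20 0x40 0x80 0x07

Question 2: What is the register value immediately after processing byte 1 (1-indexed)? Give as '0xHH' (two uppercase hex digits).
After byte 1 (0x57): reg=0xFD

Answer: 0xFD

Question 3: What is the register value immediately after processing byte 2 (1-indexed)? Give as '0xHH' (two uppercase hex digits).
Answer: 0xC6

Derivation:
After byte 1 (0x57): reg=0xFD
After byte 2 (0x64): reg=0xC6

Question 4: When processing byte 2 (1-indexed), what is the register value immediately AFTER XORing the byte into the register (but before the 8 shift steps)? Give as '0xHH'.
Register before byte 2: 0xFD
Byte 2: 0x64
0xFD XOR 0x64 = 0x99

Answer: 0x99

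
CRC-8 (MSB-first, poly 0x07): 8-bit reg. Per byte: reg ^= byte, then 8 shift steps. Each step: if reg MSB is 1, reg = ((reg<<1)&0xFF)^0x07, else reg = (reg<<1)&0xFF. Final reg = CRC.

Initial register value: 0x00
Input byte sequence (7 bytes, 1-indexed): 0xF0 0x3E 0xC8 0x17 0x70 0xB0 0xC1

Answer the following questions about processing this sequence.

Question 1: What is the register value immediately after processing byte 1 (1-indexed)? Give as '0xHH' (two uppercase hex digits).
Answer: 0xDE

Derivation:
After byte 1 (0xF0): reg=0xDE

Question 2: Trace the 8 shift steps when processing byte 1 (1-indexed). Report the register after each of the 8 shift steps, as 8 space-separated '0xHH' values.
Answer: 0xE7 0xC9 0x95 0x2D 0x5A 0xB4 0x6F 0xDE

Derivation:
Register before byte 1: 0x00
After XOR with byte 0xF0: 0xF0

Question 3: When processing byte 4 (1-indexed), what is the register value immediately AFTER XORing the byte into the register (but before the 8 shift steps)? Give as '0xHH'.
Register before byte 4: 0x35
Byte 4: 0x17
0x35 XOR 0x17 = 0x22

Answer: 0x22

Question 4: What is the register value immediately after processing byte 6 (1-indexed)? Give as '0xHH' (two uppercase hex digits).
After byte 1 (0xF0): reg=0xDE
After byte 2 (0x3E): reg=0xAE
After byte 3 (0xC8): reg=0x35
After byte 4 (0x17): reg=0xEE
After byte 5 (0x70): reg=0xD3
After byte 6 (0xB0): reg=0x2E

Answer: 0x2E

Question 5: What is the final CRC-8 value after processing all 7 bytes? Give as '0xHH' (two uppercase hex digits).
Answer: 0x83

Derivation:
After byte 1 (0xF0): reg=0xDE
After byte 2 (0x3E): reg=0xAE
After byte 3 (0xC8): reg=0x35
After byte 4 (0x17): reg=0xEE
After byte 5 (0x70): reg=0xD3
After byte 6 (0xB0): reg=0x2E
After byte 7 (0xC1): reg=0x83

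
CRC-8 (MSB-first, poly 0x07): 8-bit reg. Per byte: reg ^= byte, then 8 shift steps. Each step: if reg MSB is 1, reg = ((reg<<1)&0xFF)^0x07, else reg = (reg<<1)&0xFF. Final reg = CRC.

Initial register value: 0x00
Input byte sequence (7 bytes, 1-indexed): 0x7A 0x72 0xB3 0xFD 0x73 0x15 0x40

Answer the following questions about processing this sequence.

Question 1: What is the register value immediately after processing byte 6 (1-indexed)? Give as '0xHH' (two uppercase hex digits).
Answer: 0x3D

Derivation:
After byte 1 (0x7A): reg=0x61
After byte 2 (0x72): reg=0x79
After byte 3 (0xB3): reg=0x78
After byte 4 (0xFD): reg=0x92
After byte 5 (0x73): reg=0xA9
After byte 6 (0x15): reg=0x3D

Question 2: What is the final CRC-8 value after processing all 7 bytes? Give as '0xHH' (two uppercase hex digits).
Answer: 0x74

Derivation:
After byte 1 (0x7A): reg=0x61
After byte 2 (0x72): reg=0x79
After byte 3 (0xB3): reg=0x78
After byte 4 (0xFD): reg=0x92
After byte 5 (0x73): reg=0xA9
After byte 6 (0x15): reg=0x3D
After byte 7 (0x40): reg=0x74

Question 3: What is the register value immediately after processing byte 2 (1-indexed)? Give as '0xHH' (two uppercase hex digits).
After byte 1 (0x7A): reg=0x61
After byte 2 (0x72): reg=0x79

Answer: 0x79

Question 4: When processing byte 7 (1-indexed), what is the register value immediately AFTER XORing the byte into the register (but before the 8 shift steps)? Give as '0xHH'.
Register before byte 7: 0x3D
Byte 7: 0x40
0x3D XOR 0x40 = 0x7D

Answer: 0x7D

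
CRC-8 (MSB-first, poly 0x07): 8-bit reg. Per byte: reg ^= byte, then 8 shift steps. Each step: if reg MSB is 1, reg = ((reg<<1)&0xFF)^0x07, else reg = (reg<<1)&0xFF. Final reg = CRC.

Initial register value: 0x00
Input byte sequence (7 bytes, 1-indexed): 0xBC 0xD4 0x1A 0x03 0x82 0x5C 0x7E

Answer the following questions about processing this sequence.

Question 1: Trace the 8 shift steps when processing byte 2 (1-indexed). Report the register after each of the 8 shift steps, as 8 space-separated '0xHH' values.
After byte 1 (0xBC): reg=0x3D
Register before byte 2: 0x3D
After XOR with byte 0xD4: 0xE9

Answer: 0xD5 0xAD 0x5D 0xBA 0x73 0xE6 0xCB 0x91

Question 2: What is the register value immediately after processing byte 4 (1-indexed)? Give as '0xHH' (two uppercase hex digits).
Answer: 0x28

Derivation:
After byte 1 (0xBC): reg=0x3D
After byte 2 (0xD4): reg=0x91
After byte 3 (0x1A): reg=0xB8
After byte 4 (0x03): reg=0x28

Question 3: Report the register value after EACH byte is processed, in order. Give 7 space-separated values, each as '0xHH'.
0x3D 0x91 0xB8 0x28 0x5F 0x09 0x42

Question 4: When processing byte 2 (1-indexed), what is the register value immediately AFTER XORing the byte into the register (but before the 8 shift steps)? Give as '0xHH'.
Register before byte 2: 0x3D
Byte 2: 0xD4
0x3D XOR 0xD4 = 0xE9

Answer: 0xE9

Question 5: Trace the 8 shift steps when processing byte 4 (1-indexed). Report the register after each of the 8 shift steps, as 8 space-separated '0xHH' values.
After byte 1 (0xBC): reg=0x3D
After byte 2 (0xD4): reg=0x91
After byte 3 (0x1A): reg=0xB8
Register before byte 4: 0xB8
After XOR with byte 0x03: 0xBB

Answer: 0x71 0xE2 0xC3 0x81 0x05 0x0A 0x14 0x28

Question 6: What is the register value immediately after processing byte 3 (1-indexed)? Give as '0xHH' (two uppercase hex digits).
After byte 1 (0xBC): reg=0x3D
After byte 2 (0xD4): reg=0x91
After byte 3 (0x1A): reg=0xB8

Answer: 0xB8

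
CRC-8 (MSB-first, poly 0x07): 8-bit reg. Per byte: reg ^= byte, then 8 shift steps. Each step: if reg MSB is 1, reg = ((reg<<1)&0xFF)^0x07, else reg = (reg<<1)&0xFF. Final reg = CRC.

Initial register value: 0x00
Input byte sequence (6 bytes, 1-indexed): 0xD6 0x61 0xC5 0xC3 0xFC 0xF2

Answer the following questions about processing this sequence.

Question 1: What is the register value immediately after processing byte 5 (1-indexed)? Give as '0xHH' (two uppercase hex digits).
Answer: 0x00

Derivation:
After byte 1 (0xD6): reg=0x2C
After byte 2 (0x61): reg=0xE4
After byte 3 (0xC5): reg=0xE7
After byte 4 (0xC3): reg=0xFC
After byte 5 (0xFC): reg=0x00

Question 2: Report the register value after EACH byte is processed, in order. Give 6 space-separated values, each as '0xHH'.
0x2C 0xE4 0xE7 0xFC 0x00 0xD0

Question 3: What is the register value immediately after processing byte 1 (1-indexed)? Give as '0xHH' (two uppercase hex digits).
Answer: 0x2C

Derivation:
After byte 1 (0xD6): reg=0x2C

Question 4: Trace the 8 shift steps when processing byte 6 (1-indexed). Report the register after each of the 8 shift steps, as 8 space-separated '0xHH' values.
Answer: 0xE3 0xC1 0x85 0x0D 0x1A 0x34 0x68 0xD0

Derivation:
After byte 1 (0xD6): reg=0x2C
After byte 2 (0x61): reg=0xE4
After byte 3 (0xC5): reg=0xE7
After byte 4 (0xC3): reg=0xFC
After byte 5 (0xFC): reg=0x00
Register before byte 6: 0x00
After XOR with byte 0xF2: 0xF2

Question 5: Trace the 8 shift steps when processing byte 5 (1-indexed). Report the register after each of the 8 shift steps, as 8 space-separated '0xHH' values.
After byte 1 (0xD6): reg=0x2C
After byte 2 (0x61): reg=0xE4
After byte 3 (0xC5): reg=0xE7
After byte 4 (0xC3): reg=0xFC
Register before byte 5: 0xFC
After XOR with byte 0xFC: 0x00

Answer: 0x00 0x00 0x00 0x00 0x00 0x00 0x00 0x00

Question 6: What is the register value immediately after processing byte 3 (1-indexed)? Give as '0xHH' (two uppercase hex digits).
After byte 1 (0xD6): reg=0x2C
After byte 2 (0x61): reg=0xE4
After byte 3 (0xC5): reg=0xE7

Answer: 0xE7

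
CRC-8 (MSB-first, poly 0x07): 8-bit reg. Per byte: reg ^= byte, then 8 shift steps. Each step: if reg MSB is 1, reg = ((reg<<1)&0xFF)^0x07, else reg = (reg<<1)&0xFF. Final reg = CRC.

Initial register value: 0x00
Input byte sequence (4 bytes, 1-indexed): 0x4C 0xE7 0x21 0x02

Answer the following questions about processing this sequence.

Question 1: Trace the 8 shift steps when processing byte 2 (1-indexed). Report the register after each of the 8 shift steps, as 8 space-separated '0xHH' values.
After byte 1 (0x4C): reg=0xE3
Register before byte 2: 0xE3
After XOR with byte 0xE7: 0x04

Answer: 0x08 0x10 0x20 0x40 0x80 0x07 0x0E 0x1C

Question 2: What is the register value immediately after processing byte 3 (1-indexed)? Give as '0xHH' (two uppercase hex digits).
Answer: 0xB3

Derivation:
After byte 1 (0x4C): reg=0xE3
After byte 2 (0xE7): reg=0x1C
After byte 3 (0x21): reg=0xB3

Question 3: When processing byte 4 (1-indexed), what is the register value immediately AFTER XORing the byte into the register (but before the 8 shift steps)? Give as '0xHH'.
Register before byte 4: 0xB3
Byte 4: 0x02
0xB3 XOR 0x02 = 0xB1

Answer: 0xB1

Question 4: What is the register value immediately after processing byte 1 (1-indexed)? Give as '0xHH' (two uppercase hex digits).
After byte 1 (0x4C): reg=0xE3

Answer: 0xE3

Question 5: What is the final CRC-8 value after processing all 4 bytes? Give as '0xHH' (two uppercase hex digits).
Answer: 0x1E

Derivation:
After byte 1 (0x4C): reg=0xE3
After byte 2 (0xE7): reg=0x1C
After byte 3 (0x21): reg=0xB3
After byte 4 (0x02): reg=0x1E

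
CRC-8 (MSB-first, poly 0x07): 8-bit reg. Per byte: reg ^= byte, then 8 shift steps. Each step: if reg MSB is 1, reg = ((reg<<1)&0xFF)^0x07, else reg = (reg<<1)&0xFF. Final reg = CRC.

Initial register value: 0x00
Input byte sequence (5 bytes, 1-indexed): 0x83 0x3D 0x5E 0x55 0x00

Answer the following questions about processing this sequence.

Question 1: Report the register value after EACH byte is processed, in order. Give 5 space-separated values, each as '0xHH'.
0x80 0x3A 0x3B 0x0D 0x23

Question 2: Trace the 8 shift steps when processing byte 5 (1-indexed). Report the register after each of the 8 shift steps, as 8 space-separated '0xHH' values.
After byte 1 (0x83): reg=0x80
After byte 2 (0x3D): reg=0x3A
After byte 3 (0x5E): reg=0x3B
After byte 4 (0x55): reg=0x0D
Register before byte 5: 0x0D
After XOR with byte 0x00: 0x0D

Answer: 0x1A 0x34 0x68 0xD0 0xA7 0x49 0x92 0x23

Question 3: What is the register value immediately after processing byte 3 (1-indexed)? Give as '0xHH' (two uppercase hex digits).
After byte 1 (0x83): reg=0x80
After byte 2 (0x3D): reg=0x3A
After byte 3 (0x5E): reg=0x3B

Answer: 0x3B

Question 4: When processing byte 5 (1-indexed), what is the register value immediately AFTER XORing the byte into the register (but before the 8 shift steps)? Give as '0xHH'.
Answer: 0x0D

Derivation:
Register before byte 5: 0x0D
Byte 5: 0x00
0x0D XOR 0x00 = 0x0D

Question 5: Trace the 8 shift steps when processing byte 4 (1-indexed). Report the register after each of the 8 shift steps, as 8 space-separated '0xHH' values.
After byte 1 (0x83): reg=0x80
After byte 2 (0x3D): reg=0x3A
After byte 3 (0x5E): reg=0x3B
Register before byte 4: 0x3B
After XOR with byte 0x55: 0x6E

Answer: 0xDC 0xBF 0x79 0xF2 0xE3 0xC1 0x85 0x0D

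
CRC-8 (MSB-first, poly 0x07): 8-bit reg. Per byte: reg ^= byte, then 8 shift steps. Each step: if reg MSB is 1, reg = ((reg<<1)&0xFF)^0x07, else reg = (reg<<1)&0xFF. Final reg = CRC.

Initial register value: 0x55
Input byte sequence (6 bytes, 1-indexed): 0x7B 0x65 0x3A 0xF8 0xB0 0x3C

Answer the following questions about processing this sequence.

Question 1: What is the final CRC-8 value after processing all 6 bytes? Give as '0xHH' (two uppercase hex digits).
Answer: 0x30

Derivation:
After byte 1 (0x7B): reg=0xCA
After byte 2 (0x65): reg=0x44
After byte 3 (0x3A): reg=0x7D
After byte 4 (0xF8): reg=0x92
After byte 5 (0xB0): reg=0xEE
After byte 6 (0x3C): reg=0x30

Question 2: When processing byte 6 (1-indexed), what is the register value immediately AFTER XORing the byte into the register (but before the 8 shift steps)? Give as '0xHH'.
Answer: 0xD2

Derivation:
Register before byte 6: 0xEE
Byte 6: 0x3C
0xEE XOR 0x3C = 0xD2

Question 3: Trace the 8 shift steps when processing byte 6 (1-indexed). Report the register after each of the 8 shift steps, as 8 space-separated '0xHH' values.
Answer: 0xA3 0x41 0x82 0x03 0x06 0x0C 0x18 0x30

Derivation:
After byte 1 (0x7B): reg=0xCA
After byte 2 (0x65): reg=0x44
After byte 3 (0x3A): reg=0x7D
After byte 4 (0xF8): reg=0x92
After byte 5 (0xB0): reg=0xEE
Register before byte 6: 0xEE
After XOR with byte 0x3C: 0xD2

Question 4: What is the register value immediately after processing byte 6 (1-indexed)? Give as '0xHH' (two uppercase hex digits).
After byte 1 (0x7B): reg=0xCA
After byte 2 (0x65): reg=0x44
After byte 3 (0x3A): reg=0x7D
After byte 4 (0xF8): reg=0x92
After byte 5 (0xB0): reg=0xEE
After byte 6 (0x3C): reg=0x30

Answer: 0x30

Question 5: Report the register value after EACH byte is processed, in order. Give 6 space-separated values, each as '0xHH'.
0xCA 0x44 0x7D 0x92 0xEE 0x30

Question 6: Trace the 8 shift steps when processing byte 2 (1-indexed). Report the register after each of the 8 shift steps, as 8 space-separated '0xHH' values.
After byte 1 (0x7B): reg=0xCA
Register before byte 2: 0xCA
After XOR with byte 0x65: 0xAF

Answer: 0x59 0xB2 0x63 0xC6 0x8B 0x11 0x22 0x44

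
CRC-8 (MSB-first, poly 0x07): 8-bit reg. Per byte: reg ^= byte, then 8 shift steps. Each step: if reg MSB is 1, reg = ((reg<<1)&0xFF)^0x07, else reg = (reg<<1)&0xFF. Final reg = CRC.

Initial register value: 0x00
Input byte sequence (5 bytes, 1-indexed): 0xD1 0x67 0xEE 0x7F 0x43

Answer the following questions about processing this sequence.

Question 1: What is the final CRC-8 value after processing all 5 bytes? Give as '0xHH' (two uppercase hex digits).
After byte 1 (0xD1): reg=0x39
After byte 2 (0x67): reg=0x9D
After byte 3 (0xEE): reg=0x5E
After byte 4 (0x7F): reg=0xE7
After byte 5 (0x43): reg=0x75

Answer: 0x75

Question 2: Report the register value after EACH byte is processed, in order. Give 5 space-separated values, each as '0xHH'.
0x39 0x9D 0x5E 0xE7 0x75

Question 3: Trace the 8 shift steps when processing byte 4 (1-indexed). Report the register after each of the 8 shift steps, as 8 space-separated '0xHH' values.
After byte 1 (0xD1): reg=0x39
After byte 2 (0x67): reg=0x9D
After byte 3 (0xEE): reg=0x5E
Register before byte 4: 0x5E
After XOR with byte 0x7F: 0x21

Answer: 0x42 0x84 0x0F 0x1E 0x3C 0x78 0xF0 0xE7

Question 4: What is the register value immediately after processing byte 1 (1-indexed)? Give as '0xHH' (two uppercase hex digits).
Answer: 0x39

Derivation:
After byte 1 (0xD1): reg=0x39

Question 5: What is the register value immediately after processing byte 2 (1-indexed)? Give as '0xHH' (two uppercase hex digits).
After byte 1 (0xD1): reg=0x39
After byte 2 (0x67): reg=0x9D

Answer: 0x9D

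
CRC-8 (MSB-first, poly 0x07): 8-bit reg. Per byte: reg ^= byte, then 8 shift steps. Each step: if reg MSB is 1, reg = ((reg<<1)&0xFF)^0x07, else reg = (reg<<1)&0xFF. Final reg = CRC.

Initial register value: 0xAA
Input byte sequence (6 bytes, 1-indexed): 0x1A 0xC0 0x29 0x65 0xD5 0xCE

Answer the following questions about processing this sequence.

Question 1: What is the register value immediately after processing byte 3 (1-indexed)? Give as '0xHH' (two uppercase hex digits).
After byte 1 (0x1A): reg=0x19
After byte 2 (0xC0): reg=0x01
After byte 3 (0x29): reg=0xD8

Answer: 0xD8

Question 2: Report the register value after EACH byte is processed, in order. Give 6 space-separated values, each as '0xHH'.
0x19 0x01 0xD8 0x3A 0x83 0xE4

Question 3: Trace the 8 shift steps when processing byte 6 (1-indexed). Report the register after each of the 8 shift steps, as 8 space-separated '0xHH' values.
After byte 1 (0x1A): reg=0x19
After byte 2 (0xC0): reg=0x01
After byte 3 (0x29): reg=0xD8
After byte 4 (0x65): reg=0x3A
After byte 5 (0xD5): reg=0x83
Register before byte 6: 0x83
After XOR with byte 0xCE: 0x4D

Answer: 0x9A 0x33 0x66 0xCC 0x9F 0x39 0x72 0xE4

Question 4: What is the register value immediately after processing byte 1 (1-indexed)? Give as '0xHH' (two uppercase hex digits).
Answer: 0x19

Derivation:
After byte 1 (0x1A): reg=0x19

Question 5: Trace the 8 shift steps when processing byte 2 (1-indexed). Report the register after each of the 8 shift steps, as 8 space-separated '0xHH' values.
Answer: 0xB5 0x6D 0xDA 0xB3 0x61 0xC2 0x83 0x01

Derivation:
After byte 1 (0x1A): reg=0x19
Register before byte 2: 0x19
After XOR with byte 0xC0: 0xD9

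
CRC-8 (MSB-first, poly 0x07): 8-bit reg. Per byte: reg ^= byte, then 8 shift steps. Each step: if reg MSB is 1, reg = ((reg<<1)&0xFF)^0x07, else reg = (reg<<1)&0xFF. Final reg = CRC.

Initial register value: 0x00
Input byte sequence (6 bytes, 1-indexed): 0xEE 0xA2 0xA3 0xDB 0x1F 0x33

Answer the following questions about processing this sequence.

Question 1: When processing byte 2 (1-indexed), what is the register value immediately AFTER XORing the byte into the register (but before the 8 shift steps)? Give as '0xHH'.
Register before byte 2: 0x84
Byte 2: 0xA2
0x84 XOR 0xA2 = 0x26

Answer: 0x26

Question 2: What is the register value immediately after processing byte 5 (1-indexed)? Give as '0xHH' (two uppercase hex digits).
After byte 1 (0xEE): reg=0x84
After byte 2 (0xA2): reg=0xF2
After byte 3 (0xA3): reg=0xB0
After byte 4 (0xDB): reg=0x16
After byte 5 (0x1F): reg=0x3F

Answer: 0x3F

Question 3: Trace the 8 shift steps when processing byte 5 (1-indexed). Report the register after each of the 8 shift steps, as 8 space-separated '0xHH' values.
After byte 1 (0xEE): reg=0x84
After byte 2 (0xA2): reg=0xF2
After byte 3 (0xA3): reg=0xB0
After byte 4 (0xDB): reg=0x16
Register before byte 5: 0x16
After XOR with byte 0x1F: 0x09

Answer: 0x12 0x24 0x48 0x90 0x27 0x4E 0x9C 0x3F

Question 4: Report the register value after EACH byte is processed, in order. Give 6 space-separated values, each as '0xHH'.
0x84 0xF2 0xB0 0x16 0x3F 0x24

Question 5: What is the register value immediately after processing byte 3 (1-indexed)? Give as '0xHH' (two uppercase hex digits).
Answer: 0xB0

Derivation:
After byte 1 (0xEE): reg=0x84
After byte 2 (0xA2): reg=0xF2
After byte 3 (0xA3): reg=0xB0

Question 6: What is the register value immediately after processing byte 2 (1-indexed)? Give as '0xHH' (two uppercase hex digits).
Answer: 0xF2

Derivation:
After byte 1 (0xEE): reg=0x84
After byte 2 (0xA2): reg=0xF2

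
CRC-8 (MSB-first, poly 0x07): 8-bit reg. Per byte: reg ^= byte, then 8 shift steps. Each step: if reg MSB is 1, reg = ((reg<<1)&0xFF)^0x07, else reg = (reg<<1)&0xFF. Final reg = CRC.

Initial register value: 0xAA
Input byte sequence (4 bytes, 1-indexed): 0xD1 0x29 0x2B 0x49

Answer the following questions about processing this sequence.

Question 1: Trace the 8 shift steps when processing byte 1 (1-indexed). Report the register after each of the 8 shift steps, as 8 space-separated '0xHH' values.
Register before byte 1: 0xAA
After XOR with byte 0xD1: 0x7B

Answer: 0xF6 0xEB 0xD1 0xA5 0x4D 0x9A 0x33 0x66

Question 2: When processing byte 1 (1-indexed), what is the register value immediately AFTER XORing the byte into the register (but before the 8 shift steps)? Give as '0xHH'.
Register before byte 1: 0xAA
Byte 1: 0xD1
0xAA XOR 0xD1 = 0x7B

Answer: 0x7B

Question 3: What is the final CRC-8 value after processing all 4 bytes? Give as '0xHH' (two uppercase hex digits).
Answer: 0x00

Derivation:
After byte 1 (0xD1): reg=0x66
After byte 2 (0x29): reg=0xEA
After byte 3 (0x2B): reg=0x49
After byte 4 (0x49): reg=0x00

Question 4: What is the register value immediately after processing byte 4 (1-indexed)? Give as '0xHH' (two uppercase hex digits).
After byte 1 (0xD1): reg=0x66
After byte 2 (0x29): reg=0xEA
After byte 3 (0x2B): reg=0x49
After byte 4 (0x49): reg=0x00

Answer: 0x00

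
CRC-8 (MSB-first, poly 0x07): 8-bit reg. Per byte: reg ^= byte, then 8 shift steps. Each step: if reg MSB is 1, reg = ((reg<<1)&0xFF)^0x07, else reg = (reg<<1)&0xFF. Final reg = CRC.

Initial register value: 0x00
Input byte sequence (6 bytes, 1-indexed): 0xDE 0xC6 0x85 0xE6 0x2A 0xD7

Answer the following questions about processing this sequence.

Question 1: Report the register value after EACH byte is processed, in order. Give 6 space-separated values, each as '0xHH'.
0x14 0x30 0x02 0xB2 0xC1 0x62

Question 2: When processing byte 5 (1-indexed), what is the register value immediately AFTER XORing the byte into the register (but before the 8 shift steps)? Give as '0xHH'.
Register before byte 5: 0xB2
Byte 5: 0x2A
0xB2 XOR 0x2A = 0x98

Answer: 0x98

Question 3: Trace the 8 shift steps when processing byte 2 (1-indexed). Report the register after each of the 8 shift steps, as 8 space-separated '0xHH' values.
Answer: 0xA3 0x41 0x82 0x03 0x06 0x0C 0x18 0x30

Derivation:
After byte 1 (0xDE): reg=0x14
Register before byte 2: 0x14
After XOR with byte 0xC6: 0xD2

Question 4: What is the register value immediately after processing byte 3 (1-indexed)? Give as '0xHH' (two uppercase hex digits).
After byte 1 (0xDE): reg=0x14
After byte 2 (0xC6): reg=0x30
After byte 3 (0x85): reg=0x02

Answer: 0x02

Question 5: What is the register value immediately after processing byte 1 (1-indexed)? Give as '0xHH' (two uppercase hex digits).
After byte 1 (0xDE): reg=0x14

Answer: 0x14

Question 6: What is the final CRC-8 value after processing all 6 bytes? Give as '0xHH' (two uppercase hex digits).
Answer: 0x62

Derivation:
After byte 1 (0xDE): reg=0x14
After byte 2 (0xC6): reg=0x30
After byte 3 (0x85): reg=0x02
After byte 4 (0xE6): reg=0xB2
After byte 5 (0x2A): reg=0xC1
After byte 6 (0xD7): reg=0x62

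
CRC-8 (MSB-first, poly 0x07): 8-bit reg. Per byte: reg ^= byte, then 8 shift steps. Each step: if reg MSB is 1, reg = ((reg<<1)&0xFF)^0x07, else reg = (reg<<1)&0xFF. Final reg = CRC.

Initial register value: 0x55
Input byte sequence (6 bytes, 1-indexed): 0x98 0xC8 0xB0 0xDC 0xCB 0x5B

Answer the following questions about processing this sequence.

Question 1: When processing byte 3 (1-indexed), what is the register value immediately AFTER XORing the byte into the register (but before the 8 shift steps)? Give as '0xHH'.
Answer: 0xC2

Derivation:
Register before byte 3: 0x72
Byte 3: 0xB0
0x72 XOR 0xB0 = 0xC2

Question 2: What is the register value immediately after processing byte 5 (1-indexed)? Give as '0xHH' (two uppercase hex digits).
Answer: 0x62

Derivation:
After byte 1 (0x98): reg=0x6D
After byte 2 (0xC8): reg=0x72
After byte 3 (0xB0): reg=0x40
After byte 4 (0xDC): reg=0xDD
After byte 5 (0xCB): reg=0x62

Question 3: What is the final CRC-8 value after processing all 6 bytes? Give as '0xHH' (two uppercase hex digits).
After byte 1 (0x98): reg=0x6D
After byte 2 (0xC8): reg=0x72
After byte 3 (0xB0): reg=0x40
After byte 4 (0xDC): reg=0xDD
After byte 5 (0xCB): reg=0x62
After byte 6 (0x5B): reg=0xAF

Answer: 0xAF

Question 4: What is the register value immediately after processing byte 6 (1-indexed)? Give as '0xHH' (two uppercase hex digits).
Answer: 0xAF

Derivation:
After byte 1 (0x98): reg=0x6D
After byte 2 (0xC8): reg=0x72
After byte 3 (0xB0): reg=0x40
After byte 4 (0xDC): reg=0xDD
After byte 5 (0xCB): reg=0x62
After byte 6 (0x5B): reg=0xAF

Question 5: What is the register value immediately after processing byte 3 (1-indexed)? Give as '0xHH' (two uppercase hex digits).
After byte 1 (0x98): reg=0x6D
After byte 2 (0xC8): reg=0x72
After byte 3 (0xB0): reg=0x40

Answer: 0x40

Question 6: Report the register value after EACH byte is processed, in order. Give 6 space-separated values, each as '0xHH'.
0x6D 0x72 0x40 0xDD 0x62 0xAF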